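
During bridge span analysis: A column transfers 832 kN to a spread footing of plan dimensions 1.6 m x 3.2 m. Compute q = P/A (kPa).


A = 1.6 * 3.2 = 5.12 m^2
q = P / A = 832 / 5.12
= 162.5 kPa

162.5 kPa


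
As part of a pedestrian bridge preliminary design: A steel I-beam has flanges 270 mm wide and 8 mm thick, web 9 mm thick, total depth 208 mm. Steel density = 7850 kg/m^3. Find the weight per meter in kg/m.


A_flanges = 2 * 270 * 8 = 4320 mm^2
A_web = (208 - 2 * 8) * 9 = 1728 mm^2
A_total = 4320 + 1728 = 6048 mm^2 = 0.006048 m^2
Weight = rho * A = 7850 * 0.006048 = 47.4768 kg/m

47.4768 kg/m


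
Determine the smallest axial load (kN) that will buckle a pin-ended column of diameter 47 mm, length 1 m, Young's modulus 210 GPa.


I = pi * d^4 / 64 = 239530.78 mm^4
L = 1000.0 mm
P_cr = pi^2 * E * I / L^2
= 9.8696 * 210000.0 * 239530.78 / 1000.0^2
= 496455.55 N = 496.4556 kN

496.4556 kN


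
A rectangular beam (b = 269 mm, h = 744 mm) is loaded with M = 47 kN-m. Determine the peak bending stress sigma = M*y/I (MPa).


I = b * h^3 / 12 = 269 * 744^3 / 12 = 9231873408.0 mm^4
y = h / 2 = 744 / 2 = 372.0 mm
M = 47 kN-m = 47000000.0 N-mm
sigma = M * y / I = 47000000.0 * 372.0 / 9231873408.0
= 1.89 MPa

1.89 MPa


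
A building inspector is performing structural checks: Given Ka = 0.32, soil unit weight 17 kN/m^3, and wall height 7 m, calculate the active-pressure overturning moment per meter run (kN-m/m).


Pa = 0.5 * Ka * gamma * H^2
= 0.5 * 0.32 * 17 * 7^2
= 133.28 kN/m
Arm = H / 3 = 7 / 3 = 2.3333 m
Mo = Pa * arm = Pa * H / 3 = 133.28 * 7 / 3 = 310.9867 kN-m/m

310.9867 kN-m/m


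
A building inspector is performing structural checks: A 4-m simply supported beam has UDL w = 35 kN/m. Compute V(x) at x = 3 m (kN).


R_A = w * L / 2 = 35 * 4 / 2 = 70.0 kN
V(x) = R_A - w * x = 70.0 - 35 * 3
= -35.0 kN

-35.0 kN


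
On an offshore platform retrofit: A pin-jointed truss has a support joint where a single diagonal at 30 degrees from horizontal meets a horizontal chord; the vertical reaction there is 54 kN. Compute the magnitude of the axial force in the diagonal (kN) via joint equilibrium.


At the joint, only the diagonal has a vertical component, so vertical equilibrium gives:
F * sin(30) = 54
F = 54 / sin(30)
= 54 / 0.5
= 108.0 kN

108.0 kN


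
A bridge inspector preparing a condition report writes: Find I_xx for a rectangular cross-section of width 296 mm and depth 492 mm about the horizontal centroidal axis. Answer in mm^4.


I = b * h^3 / 12
= 296 * 492^3 / 12
= 296 * 119095488 / 12
= 2937688704.0 mm^4

2937688704.0 mm^4


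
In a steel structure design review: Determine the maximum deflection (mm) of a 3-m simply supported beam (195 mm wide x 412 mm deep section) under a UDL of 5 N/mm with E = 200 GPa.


I = 195 * 412^3 / 12 = 1136436080.0 mm^4
L = 3000.0 mm, w = 5 N/mm, E = 200000.0 MPa
delta = 5 * w * L^4 / (384 * E * I)
= 5 * 5 * 3000.0^4 / (384 * 200000.0 * 1136436080.0)
= 0.0232 mm

0.0232 mm


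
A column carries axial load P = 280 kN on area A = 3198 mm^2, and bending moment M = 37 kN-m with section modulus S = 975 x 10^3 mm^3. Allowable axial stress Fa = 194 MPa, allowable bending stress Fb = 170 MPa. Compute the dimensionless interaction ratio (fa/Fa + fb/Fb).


f_a = P / A = 280000.0 / 3198 = 87.5547 MPa
f_b = M / S = 37000000.0 / 975000.0 = 37.9487 MPa
Ratio = f_a / Fa + f_b / Fb
= 87.5547 / 194 + 37.9487 / 170
= 0.6745 (dimensionless)

0.6745 (dimensionless)


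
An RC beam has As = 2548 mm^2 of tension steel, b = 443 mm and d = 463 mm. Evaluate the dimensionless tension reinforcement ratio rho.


rho = As / (b * d)
= 2548 / (443 * 463)
= 2548 / 205109
= 0.012423 (dimensionless)

0.012423 (dimensionless)


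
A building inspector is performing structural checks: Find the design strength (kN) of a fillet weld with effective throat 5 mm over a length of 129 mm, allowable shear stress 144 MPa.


Strength = throat * length * allowable stress
= 5 * 129 * 144 N
= 92880 N
= 92.88 kN

92.88 kN


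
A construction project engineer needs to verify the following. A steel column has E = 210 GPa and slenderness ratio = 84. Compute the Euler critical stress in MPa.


sigma_cr = pi^2 * E / lambda^2
= 9.8696 * 210000.0 / 84^2
= 9.8696 * 210000.0 / 7056
= 293.7382 MPa

293.7382 MPa


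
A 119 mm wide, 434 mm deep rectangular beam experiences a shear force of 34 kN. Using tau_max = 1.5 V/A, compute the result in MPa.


A = b * h = 119 * 434 = 51646 mm^2
V = 34 kN = 34000.0 N
tau_max = 1.5 * V / A = 1.5 * 34000.0 / 51646
= 0.9875 MPa

0.9875 MPa


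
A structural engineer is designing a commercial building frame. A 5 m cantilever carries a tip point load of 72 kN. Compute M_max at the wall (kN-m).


For a cantilever with a point load at the free end:
M_max = P * L = 72 * 5 = 360 kN-m

360 kN-m


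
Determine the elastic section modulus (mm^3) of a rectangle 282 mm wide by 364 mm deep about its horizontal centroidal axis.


S = b * h^2 / 6
= 282 * 364^2 / 6
= 282 * 132496 / 6
= 6227312.0 mm^3

6227312.0 mm^3


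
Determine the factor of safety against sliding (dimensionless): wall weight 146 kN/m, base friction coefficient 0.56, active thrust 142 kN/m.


Resisting force = mu * W = 0.56 * 146 = 81.76 kN/m
FOS = Resisting / Driving = 81.76 / 142
= 0.5758 (dimensionless)

0.5758 (dimensionless)


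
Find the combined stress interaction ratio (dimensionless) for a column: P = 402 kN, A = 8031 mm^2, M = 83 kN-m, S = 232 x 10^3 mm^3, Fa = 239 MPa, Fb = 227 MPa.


f_a = P / A = 402000.0 / 8031 = 50.056 MPa
f_b = M / S = 83000000.0 / 232000.0 = 357.7586 MPa
Ratio = f_a / Fa + f_b / Fb
= 50.056 / 239 + 357.7586 / 227
= 1.7855 (dimensionless)

1.7855 (dimensionless)


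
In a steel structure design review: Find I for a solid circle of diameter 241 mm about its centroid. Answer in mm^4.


r = d / 2 = 241 / 2 = 120.5 mm
I = pi * r^4 / 4 = pi * 120.5^4 / 4
= 165591510.99 mm^4

165591510.99 mm^4


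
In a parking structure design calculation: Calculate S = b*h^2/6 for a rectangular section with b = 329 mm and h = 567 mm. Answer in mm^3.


S = b * h^2 / 6
= 329 * 567^2 / 6
= 329 * 321489 / 6
= 17628313.5 mm^3

17628313.5 mm^3


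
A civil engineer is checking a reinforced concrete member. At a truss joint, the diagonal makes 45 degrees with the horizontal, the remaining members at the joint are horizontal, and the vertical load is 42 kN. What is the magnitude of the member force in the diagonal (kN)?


At the joint, only the diagonal has a vertical component, so vertical equilibrium gives:
F * sin(45) = 42
F = 42 / sin(45)
= 42 / 0.707107
= 59.4 kN

59.4 kN


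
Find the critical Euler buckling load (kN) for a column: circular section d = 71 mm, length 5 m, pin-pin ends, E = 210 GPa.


I = pi * d^4 / 64 = 1247392.97 mm^4
L = 5000.0 mm
P_cr = pi^2 * E * I / L^2
= 9.8696 * 210000.0 * 1247392.97 / 5000.0^2
= 103414.71 N = 103.4147 kN

103.4147 kN


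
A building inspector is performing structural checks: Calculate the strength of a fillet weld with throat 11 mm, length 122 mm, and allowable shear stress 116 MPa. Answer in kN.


Strength = throat * length * allowable stress
= 11 * 122 * 116 N
= 155672 N
= 155.67 kN

155.67 kN


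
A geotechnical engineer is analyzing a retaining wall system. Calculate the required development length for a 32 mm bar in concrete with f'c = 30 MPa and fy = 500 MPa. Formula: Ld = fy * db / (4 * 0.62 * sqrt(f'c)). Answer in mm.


Ld = (fy * db) / (4 * 0.62 * sqrt(f'c))
= (500 * 32) / (4 * 0.62 * sqrt(30))
= 16000 / 13.5835
= 1177.9 mm

1177.9 mm


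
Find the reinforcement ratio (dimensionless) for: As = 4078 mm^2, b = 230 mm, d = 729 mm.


rho = As / (b * d)
= 4078 / (230 * 729)
= 4078 / 167670
= 0.024322 (dimensionless)

0.024322 (dimensionless)


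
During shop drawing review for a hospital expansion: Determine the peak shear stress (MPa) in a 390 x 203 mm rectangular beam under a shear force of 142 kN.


A = b * h = 390 * 203 = 79170 mm^2
V = 142 kN = 142000.0 N
tau_max = 1.5 * V / A = 1.5 * 142000.0 / 79170
= 2.6904 MPa

2.6904 MPa


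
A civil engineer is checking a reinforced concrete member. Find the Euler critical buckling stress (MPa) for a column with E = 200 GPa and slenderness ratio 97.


sigma_cr = pi^2 * E / lambda^2
= 9.8696 * 200000.0 / 97^2
= 9.8696 * 200000.0 / 9409
= 209.7907 MPa

209.7907 MPa


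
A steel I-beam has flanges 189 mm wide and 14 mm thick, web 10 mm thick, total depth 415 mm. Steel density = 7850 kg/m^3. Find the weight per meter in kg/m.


A_flanges = 2 * 189 * 14 = 5292 mm^2
A_web = (415 - 2 * 14) * 10 = 3870 mm^2
A_total = 5292 + 3870 = 9162 mm^2 = 0.009162 m^2
Weight = rho * A = 7850 * 0.009162 = 71.9217 kg/m

71.9217 kg/m


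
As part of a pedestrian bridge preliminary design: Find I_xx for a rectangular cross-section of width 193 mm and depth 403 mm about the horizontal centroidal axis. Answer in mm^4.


I = b * h^3 / 12
= 193 * 403^3 / 12
= 193 * 65450827 / 12
= 1052667467.58 mm^4

1052667467.58 mm^4


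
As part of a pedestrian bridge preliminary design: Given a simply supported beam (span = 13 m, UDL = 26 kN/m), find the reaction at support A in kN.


Total load = w * L = 26 * 13 = 338 kN
By symmetry, each reaction R = total / 2 = 338 / 2 = 169.0 kN

169.0 kN


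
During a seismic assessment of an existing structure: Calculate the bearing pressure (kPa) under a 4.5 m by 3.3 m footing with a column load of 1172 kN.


A = 4.5 * 3.3 = 14.85 m^2
q = P / A = 1172 / 14.85
= 78.9226 kPa

78.9226 kPa


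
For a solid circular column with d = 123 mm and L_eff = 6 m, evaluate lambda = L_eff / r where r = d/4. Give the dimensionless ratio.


Radius of gyration r = d / 4 = 123 / 4 = 30.75 mm
L_eff = 6000.0 mm
Slenderness ratio = L / r = 6000.0 / 30.75 = 195.12 (dimensionless)

195.12 (dimensionless)


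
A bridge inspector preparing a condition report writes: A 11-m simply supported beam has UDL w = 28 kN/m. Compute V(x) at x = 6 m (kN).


R_A = w * L / 2 = 28 * 11 / 2 = 154.0 kN
V(x) = R_A - w * x = 154.0 - 28 * 6
= -14.0 kN

-14.0 kN


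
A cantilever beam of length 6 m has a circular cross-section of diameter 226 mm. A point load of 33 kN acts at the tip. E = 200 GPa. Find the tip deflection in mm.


I = pi * d^4 / 64 = pi * 226^4 / 64 = 128057097.88 mm^4
L = 6000.0 mm, P = 33000.0 N, E = 200000.0 MPa
delta = P * L^3 / (3 * E * I)
= 33000.0 * 6000.0^3 / (3 * 200000.0 * 128057097.88)
= 92.7711 mm

92.7711 mm


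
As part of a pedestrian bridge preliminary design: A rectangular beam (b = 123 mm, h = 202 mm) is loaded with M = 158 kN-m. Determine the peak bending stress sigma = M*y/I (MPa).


I = b * h^3 / 12 = 123 * 202^3 / 12 = 84484682.0 mm^4
y = h / 2 = 202 / 2 = 101.0 mm
M = 158 kN-m = 158000000.0 N-mm
sigma = M * y / I = 158000000.0 * 101.0 / 84484682.0
= 188.89 MPa

188.89 MPa


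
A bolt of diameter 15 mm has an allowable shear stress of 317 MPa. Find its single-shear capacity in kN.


A = pi * d^2 / 4 = pi * 15^2 / 4 = 176.7146 mm^2
V = f_v * A / 1000 = 317 * 176.7146 / 1000
= 56.0185 kN

56.0185 kN


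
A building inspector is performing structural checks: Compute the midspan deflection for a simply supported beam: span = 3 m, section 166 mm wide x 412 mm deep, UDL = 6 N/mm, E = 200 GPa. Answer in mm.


I = 166 * 412^3 / 12 = 967427637.33 mm^4
L = 3000.0 mm, w = 6 N/mm, E = 200000.0 MPa
delta = 5 * w * L^4 / (384 * E * I)
= 5 * 6 * 3000.0^4 / (384 * 200000.0 * 967427637.33)
= 0.0327 mm

0.0327 mm


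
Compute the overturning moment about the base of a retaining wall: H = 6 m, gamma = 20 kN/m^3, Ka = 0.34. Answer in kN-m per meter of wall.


Pa = 0.5 * Ka * gamma * H^2
= 0.5 * 0.34 * 20 * 6^2
= 122.4 kN/m
Arm = H / 3 = 6 / 3 = 2.0 m
Mo = Pa * arm = Pa * H / 3 = 122.4 * 6 / 3 = 244.8 kN-m/m

244.8 kN-m/m


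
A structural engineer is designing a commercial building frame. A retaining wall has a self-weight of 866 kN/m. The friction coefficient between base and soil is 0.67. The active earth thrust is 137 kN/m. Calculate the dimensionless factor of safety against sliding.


Resisting force = mu * W = 0.67 * 866 = 580.22 kN/m
FOS = Resisting / Driving = 580.22 / 137
= 4.2352 (dimensionless)

4.2352 (dimensionless)


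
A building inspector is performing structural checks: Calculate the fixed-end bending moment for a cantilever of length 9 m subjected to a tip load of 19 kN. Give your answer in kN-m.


For a cantilever with a point load at the free end:
M_max = P * L = 19 * 9 = 171 kN-m

171 kN-m


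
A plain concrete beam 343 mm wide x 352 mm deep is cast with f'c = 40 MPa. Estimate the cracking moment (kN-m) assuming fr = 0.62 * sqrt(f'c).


fr = 0.62 * sqrt(40) = 0.62 * 6.3246 = 3.9212 MPa
I = 343 * 352^3 / 12 = 1246639445.33 mm^4
y_t = 176.0 mm
M_cr = fr * I / y_t = 3.9212 * 1246639445.33 / 176.0 N-mm
= 27.7747 kN-m

27.7747 kN-m


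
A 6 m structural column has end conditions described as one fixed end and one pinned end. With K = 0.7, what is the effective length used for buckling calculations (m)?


L_eff = K * L
= 0.7 * 6
= 4.2 m

4.2 m


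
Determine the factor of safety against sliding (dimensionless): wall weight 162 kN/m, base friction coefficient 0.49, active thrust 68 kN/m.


Resisting force = mu * W = 0.49 * 162 = 79.38 kN/m
FOS = Resisting / Driving = 79.38 / 68
= 1.1674 (dimensionless)

1.1674 (dimensionless)


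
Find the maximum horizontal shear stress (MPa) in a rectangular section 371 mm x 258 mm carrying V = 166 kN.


A = b * h = 371 * 258 = 95718 mm^2
V = 166 kN = 166000.0 N
tau_max = 1.5 * V / A = 1.5 * 166000.0 / 95718
= 2.6014 MPa

2.6014 MPa


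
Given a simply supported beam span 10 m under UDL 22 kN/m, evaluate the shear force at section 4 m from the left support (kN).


R_A = w * L / 2 = 22 * 10 / 2 = 110.0 kN
V(x) = R_A - w * x = 110.0 - 22 * 4
= 22.0 kN

22.0 kN


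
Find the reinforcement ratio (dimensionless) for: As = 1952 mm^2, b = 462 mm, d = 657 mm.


rho = As / (b * d)
= 1952 / (462 * 657)
= 1952 / 303534
= 0.006431 (dimensionless)

0.006431 (dimensionless)


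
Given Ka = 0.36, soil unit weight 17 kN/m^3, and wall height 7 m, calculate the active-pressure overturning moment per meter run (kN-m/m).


Pa = 0.5 * Ka * gamma * H^2
= 0.5 * 0.36 * 17 * 7^2
= 149.94 kN/m
Arm = H / 3 = 7 / 3 = 2.3333 m
Mo = Pa * arm = Pa * H / 3 = 149.94 * 7 / 3 = 349.86 kN-m/m

349.86 kN-m/m


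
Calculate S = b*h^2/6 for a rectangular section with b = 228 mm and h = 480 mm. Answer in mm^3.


S = b * h^2 / 6
= 228 * 480^2 / 6
= 228 * 230400 / 6
= 8755200.0 mm^3

8755200.0 mm^3


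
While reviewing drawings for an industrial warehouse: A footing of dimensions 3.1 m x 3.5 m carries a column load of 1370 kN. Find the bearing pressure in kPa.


A = 3.1 * 3.5 = 10.85 m^2
q = P / A = 1370 / 10.85
= 126.2673 kPa

126.2673 kPa


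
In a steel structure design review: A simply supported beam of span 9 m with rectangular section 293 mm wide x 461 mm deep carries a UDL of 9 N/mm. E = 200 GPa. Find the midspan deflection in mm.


I = 293 * 461^3 / 12 = 2392154086.08 mm^4
L = 9000.0 mm, w = 9 N/mm, E = 200000.0 MPa
delta = 5 * w * L^4 / (384 * E * I)
= 5 * 9 * 9000.0^4 / (384 * 200000.0 * 2392154086.08)
= 1.6071 mm

1.6071 mm


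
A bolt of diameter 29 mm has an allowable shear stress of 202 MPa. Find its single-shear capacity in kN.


A = pi * d^2 / 4 = pi * 29^2 / 4 = 660.5199 mm^2
V = f_v * A / 1000 = 202 * 660.5199 / 1000
= 133.425 kN

133.425 kN


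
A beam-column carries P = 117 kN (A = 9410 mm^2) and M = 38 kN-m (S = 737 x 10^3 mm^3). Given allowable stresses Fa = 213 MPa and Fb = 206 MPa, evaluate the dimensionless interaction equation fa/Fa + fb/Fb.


f_a = P / A = 117000.0 / 9410 = 12.4336 MPa
f_b = M / S = 38000000.0 / 737000.0 = 51.5604 MPa
Ratio = f_a / Fa + f_b / Fb
= 12.4336 / 213 + 51.5604 / 206
= 0.3087 (dimensionless)

0.3087 (dimensionless)


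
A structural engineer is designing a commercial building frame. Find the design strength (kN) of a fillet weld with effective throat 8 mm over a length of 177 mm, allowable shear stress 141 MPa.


Strength = throat * length * allowable stress
= 8 * 177 * 141 N
= 199656 N
= 199.66 kN

199.66 kN


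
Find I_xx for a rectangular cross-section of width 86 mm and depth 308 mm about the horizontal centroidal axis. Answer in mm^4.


I = b * h^3 / 12
= 86 * 308^3 / 12
= 86 * 29218112 / 12
= 209396469.33 mm^4

209396469.33 mm^4


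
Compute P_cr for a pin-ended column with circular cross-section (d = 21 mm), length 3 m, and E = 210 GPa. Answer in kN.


I = pi * d^4 / 64 = 9546.56 mm^4
L = 3000.0 mm
P_cr = pi^2 * E * I / L^2
= 9.8696 * 210000.0 * 9546.56 / 3000.0^2
= 2198.49 N = 2.1985 kN

2.1985 kN


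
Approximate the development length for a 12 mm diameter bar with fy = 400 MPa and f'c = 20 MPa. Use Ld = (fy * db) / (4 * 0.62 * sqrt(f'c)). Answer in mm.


Ld = (fy * db) / (4 * 0.62 * sqrt(f'c))
= (400 * 12) / (4 * 0.62 * sqrt(20))
= 4800 / 11.0909
= 432.79 mm

432.79 mm


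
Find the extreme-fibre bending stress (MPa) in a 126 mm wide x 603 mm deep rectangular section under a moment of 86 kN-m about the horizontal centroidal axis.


I = b * h^3 / 12 = 126 * 603^3 / 12 = 2302190383.5 mm^4
y = h / 2 = 603 / 2 = 301.5 mm
M = 86 kN-m = 86000000.0 N-mm
sigma = M * y / I = 86000000.0 * 301.5 / 2302190383.5
= 11.26 MPa

11.26 MPa


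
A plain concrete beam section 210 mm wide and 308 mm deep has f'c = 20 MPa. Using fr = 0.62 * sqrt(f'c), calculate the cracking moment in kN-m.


fr = 0.62 * sqrt(20) = 0.62 * 4.4721 = 2.7727 MPa
I = 210 * 308^3 / 12 = 511316960.0 mm^4
y_t = 154.0 mm
M_cr = fr * I / y_t = 2.7727 * 511316960.0 / 154.0 N-mm
= 9.2061 kN-m

9.2061 kN-m


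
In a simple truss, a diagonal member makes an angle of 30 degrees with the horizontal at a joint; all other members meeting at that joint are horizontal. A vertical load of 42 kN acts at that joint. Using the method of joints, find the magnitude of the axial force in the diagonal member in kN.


At the joint, only the diagonal has a vertical component, so vertical equilibrium gives:
F * sin(30) = 42
F = 42 / sin(30)
= 42 / 0.5
= 84.0 kN

84.0 kN


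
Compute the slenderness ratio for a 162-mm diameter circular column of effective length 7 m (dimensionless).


Radius of gyration r = d / 4 = 162 / 4 = 40.5 mm
L_eff = 7000.0 mm
Slenderness ratio = L / r = 7000.0 / 40.5 = 172.84 (dimensionless)

172.84 (dimensionless)


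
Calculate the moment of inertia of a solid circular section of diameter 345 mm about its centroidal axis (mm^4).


r = d / 2 = 345 / 2 = 172.5 mm
I = pi * r^4 / 4 = pi * 172.5^4 / 4
= 695418562.61 mm^4

695418562.61 mm^4


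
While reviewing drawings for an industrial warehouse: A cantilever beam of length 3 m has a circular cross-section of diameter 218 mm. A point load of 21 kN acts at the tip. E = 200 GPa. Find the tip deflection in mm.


I = pi * d^4 / 64 = pi * 218^4 / 64 = 110865360.4 mm^4
L = 3000.0 mm, P = 21000.0 N, E = 200000.0 MPa
delta = P * L^3 / (3 * E * I)
= 21000.0 * 3000.0^3 / (3 * 200000.0 * 110865360.4)
= 8.5239 mm

8.5239 mm


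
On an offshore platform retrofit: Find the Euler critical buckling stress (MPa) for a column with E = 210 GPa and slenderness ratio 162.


sigma_cr = pi^2 * E / lambda^2
= 9.8696 * 210000.0 / 162^2
= 9.8696 * 210000.0 / 26244
= 78.9749 MPa

78.9749 MPa


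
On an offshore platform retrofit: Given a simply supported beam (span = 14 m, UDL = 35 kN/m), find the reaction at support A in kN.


Total load = w * L = 35 * 14 = 490 kN
By symmetry, each reaction R = total / 2 = 490 / 2 = 245.0 kN

245.0 kN


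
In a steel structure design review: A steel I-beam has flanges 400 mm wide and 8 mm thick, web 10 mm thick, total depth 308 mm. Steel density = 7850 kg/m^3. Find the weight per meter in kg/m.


A_flanges = 2 * 400 * 8 = 6400 mm^2
A_web = (308 - 2 * 8) * 10 = 2920 mm^2
A_total = 6400 + 2920 = 9320 mm^2 = 0.009320 m^2
Weight = rho * A = 7850 * 0.009320 = 73.162 kg/m

73.162 kg/m


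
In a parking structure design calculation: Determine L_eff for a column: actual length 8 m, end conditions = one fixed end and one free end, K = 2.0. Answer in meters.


L_eff = K * L
= 2.0 * 8
= 16.0 m

16.0 m


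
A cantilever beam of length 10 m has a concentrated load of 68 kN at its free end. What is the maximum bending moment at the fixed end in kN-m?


For a cantilever with a point load at the free end:
M_max = P * L = 68 * 10 = 680 kN-m

680 kN-m


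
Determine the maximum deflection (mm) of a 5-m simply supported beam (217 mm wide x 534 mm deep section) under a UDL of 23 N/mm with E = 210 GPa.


I = 217 * 534^3 / 12 = 2753608914.0 mm^4
L = 5000.0 mm, w = 23 N/mm, E = 210000.0 MPa
delta = 5 * w * L^4 / (384 * E * I)
= 5 * 23 * 5000.0^4 / (384 * 210000.0 * 2753608914.0)
= 0.3237 mm

0.3237 mm


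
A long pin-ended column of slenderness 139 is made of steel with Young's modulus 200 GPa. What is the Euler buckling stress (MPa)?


sigma_cr = pi^2 * E / lambda^2
= 9.8696 * 200000.0 / 139^2
= 9.8696 * 200000.0 / 19321
= 102.1645 MPa

102.1645 MPa


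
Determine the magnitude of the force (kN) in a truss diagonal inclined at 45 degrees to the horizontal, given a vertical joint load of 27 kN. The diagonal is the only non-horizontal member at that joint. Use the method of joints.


At the joint, only the diagonal has a vertical component, so vertical equilibrium gives:
F * sin(45) = 27
F = 27 / sin(45)
= 27 / 0.707107
= 38.18 kN

38.18 kN


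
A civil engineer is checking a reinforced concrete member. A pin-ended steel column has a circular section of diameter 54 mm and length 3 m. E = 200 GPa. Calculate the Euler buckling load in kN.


I = pi * d^4 / 64 = 417392.79 mm^4
L = 3000.0 mm
P_cr = pi^2 * E * I / L^2
= 9.8696 * 200000.0 * 417392.79 / 3000.0^2
= 91544.48 N = 91.5445 kN

91.5445 kN


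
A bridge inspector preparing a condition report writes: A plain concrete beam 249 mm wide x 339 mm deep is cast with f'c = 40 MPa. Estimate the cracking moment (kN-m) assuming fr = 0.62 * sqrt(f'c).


fr = 0.62 * sqrt(40) = 0.62 * 6.3246 = 3.9212 MPa
I = 249 * 339^3 / 12 = 808383044.25 mm^4
y_t = 169.5 mm
M_cr = fr * I / y_t = 3.9212 * 808383044.25 / 169.5 N-mm
= 18.7012 kN-m

18.7012 kN-m


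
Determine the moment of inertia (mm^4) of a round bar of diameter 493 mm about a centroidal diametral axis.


r = d / 2 = 493 / 2 = 246.5 mm
I = pi * r^4 / 4 = pi * 246.5^4 / 4
= 2899730094.25 mm^4

2899730094.25 mm^4


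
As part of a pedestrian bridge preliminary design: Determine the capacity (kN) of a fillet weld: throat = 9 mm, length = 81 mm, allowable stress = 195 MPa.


Strength = throat * length * allowable stress
= 9 * 81 * 195 N
= 142155 N
= 142.16 kN

142.16 kN


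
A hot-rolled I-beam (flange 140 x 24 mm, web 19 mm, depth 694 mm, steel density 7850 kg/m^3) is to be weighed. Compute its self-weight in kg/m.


A_flanges = 2 * 140 * 24 = 6720 mm^2
A_web = (694 - 2 * 24) * 19 = 12274 mm^2
A_total = 6720 + 12274 = 18994 mm^2 = 0.018994 m^2
Weight = rho * A = 7850 * 0.018994 = 149.1029 kg/m

149.1029 kg/m


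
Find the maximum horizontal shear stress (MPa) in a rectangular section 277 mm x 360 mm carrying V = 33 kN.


A = b * h = 277 * 360 = 99720 mm^2
V = 33 kN = 33000.0 N
tau_max = 1.5 * V / A = 1.5 * 33000.0 / 99720
= 0.4964 MPa

0.4964 MPa


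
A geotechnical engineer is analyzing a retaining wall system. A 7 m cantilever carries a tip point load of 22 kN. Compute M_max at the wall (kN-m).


For a cantilever with a point load at the free end:
M_max = P * L = 22 * 7 = 154 kN-m

154 kN-m


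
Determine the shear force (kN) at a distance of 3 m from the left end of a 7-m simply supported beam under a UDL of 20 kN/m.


R_A = w * L / 2 = 20 * 7 / 2 = 70.0 kN
V(x) = R_A - w * x = 70.0 - 20 * 3
= 10.0 kN

10.0 kN


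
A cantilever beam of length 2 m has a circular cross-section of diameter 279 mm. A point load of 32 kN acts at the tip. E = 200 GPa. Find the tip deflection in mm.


I = pi * d^4 / 64 = pi * 279^4 / 64 = 297431329.11 mm^4
L = 2000.0 mm, P = 32000.0 N, E = 200000.0 MPa
delta = P * L^3 / (3 * E * I)
= 32000.0 * 2000.0^3 / (3 * 200000.0 * 297431329.11)
= 1.4345 mm

1.4345 mm


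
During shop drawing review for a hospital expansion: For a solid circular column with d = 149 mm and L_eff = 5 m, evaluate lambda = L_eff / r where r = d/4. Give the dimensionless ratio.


Radius of gyration r = d / 4 = 149 / 4 = 37.25 mm
L_eff = 5000.0 mm
Slenderness ratio = L / r = 5000.0 / 37.25 = 134.23 (dimensionless)

134.23 (dimensionless)


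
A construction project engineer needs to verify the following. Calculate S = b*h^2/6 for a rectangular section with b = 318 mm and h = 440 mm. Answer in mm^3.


S = b * h^2 / 6
= 318 * 440^2 / 6
= 318 * 193600 / 6
= 10260800.0 mm^3

10260800.0 mm^3


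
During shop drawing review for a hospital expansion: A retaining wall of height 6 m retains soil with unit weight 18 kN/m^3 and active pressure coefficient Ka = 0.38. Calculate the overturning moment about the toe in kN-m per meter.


Pa = 0.5 * Ka * gamma * H^2
= 0.5 * 0.38 * 18 * 6^2
= 123.12 kN/m
Arm = H / 3 = 6 / 3 = 2.0 m
Mo = Pa * arm = Pa * H / 3 = 123.12 * 6 / 3 = 246.24 kN-m/m

246.24 kN-m/m


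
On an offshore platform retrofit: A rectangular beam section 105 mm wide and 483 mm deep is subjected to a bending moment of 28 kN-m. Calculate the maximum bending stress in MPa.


I = b * h^3 / 12 = 105 * 483^3 / 12 = 985937636.25 mm^4
y = h / 2 = 483 / 2 = 241.5 mm
M = 28 kN-m = 28000000.0 N-mm
sigma = M * y / I = 28000000.0 * 241.5 / 985937636.25
= 6.86 MPa

6.86 MPa


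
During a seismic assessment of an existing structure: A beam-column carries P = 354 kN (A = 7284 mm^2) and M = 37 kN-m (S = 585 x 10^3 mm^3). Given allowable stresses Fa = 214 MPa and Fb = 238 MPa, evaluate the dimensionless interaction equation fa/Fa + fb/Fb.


f_a = P / A = 354000.0 / 7284 = 48.5997 MPa
f_b = M / S = 37000000.0 / 585000.0 = 63.2479 MPa
Ratio = f_a / Fa + f_b / Fb
= 48.5997 / 214 + 63.2479 / 238
= 0.4928 (dimensionless)

0.4928 (dimensionless)


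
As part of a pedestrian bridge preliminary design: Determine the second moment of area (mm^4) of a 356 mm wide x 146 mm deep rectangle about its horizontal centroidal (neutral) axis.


I = b * h^3 / 12
= 356 * 146^3 / 12
= 356 * 3112136 / 12
= 92326701.33 mm^4

92326701.33 mm^4


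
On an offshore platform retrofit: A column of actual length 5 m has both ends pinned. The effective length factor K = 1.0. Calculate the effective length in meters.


L_eff = K * L
= 1.0 * 5
= 5.0 m

5.0 m


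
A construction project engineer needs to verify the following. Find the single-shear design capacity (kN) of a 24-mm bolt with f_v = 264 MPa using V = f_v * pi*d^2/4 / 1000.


A = pi * d^2 / 4 = pi * 24^2 / 4 = 452.3893 mm^2
V = f_v * A / 1000 = 264 * 452.3893 / 1000
= 119.4308 kN

119.4308 kN


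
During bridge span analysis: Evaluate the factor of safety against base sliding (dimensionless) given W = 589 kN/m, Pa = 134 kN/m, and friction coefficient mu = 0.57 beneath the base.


Resisting force = mu * W = 0.57 * 589 = 335.73 kN/m
FOS = Resisting / Driving = 335.73 / 134
= 2.5054 (dimensionless)

2.5054 (dimensionless)


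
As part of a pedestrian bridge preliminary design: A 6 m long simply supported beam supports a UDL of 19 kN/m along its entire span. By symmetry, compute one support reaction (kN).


Total load = w * L = 19 * 6 = 114 kN
By symmetry, each reaction R = total / 2 = 114 / 2 = 57.0 kN

57.0 kN


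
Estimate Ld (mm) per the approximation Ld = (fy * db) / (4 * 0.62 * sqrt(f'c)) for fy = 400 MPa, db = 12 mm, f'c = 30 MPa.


Ld = (fy * db) / (4 * 0.62 * sqrt(f'c))
= (400 * 12) / (4 * 0.62 * sqrt(30))
= 4800 / 13.5835
= 353.37 mm

353.37 mm


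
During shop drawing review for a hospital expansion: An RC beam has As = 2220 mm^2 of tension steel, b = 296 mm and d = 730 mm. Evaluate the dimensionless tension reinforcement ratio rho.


rho = As / (b * d)
= 2220 / (296 * 730)
= 2220 / 216080
= 0.010274 (dimensionless)

0.010274 (dimensionless)


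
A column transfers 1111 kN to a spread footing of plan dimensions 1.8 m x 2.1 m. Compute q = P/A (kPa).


A = 1.8 * 2.1 = 3.78 m^2
q = P / A = 1111 / 3.78
= 293.9153 kPa

293.9153 kPa


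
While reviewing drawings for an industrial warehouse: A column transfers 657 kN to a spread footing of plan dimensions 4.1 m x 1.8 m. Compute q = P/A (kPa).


A = 4.1 * 1.8 = 7.38 m^2
q = P / A = 657 / 7.38
= 89.0244 kPa

89.0244 kPa


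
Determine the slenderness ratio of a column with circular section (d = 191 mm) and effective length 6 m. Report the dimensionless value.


Radius of gyration r = d / 4 = 191 / 4 = 47.75 mm
L_eff = 6000.0 mm
Slenderness ratio = L / r = 6000.0 / 47.75 = 125.65 (dimensionless)

125.65 (dimensionless)


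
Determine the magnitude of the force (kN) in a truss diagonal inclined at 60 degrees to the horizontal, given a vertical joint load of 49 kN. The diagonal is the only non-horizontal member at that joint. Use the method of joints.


At the joint, only the diagonal has a vertical component, so vertical equilibrium gives:
F * sin(60) = 49
F = 49 / sin(60)
= 49 / 0.866025
= 56.58 kN

56.58 kN


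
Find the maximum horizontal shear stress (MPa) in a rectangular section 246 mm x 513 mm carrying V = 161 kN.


A = b * h = 246 * 513 = 126198 mm^2
V = 161 kN = 161000.0 N
tau_max = 1.5 * V / A = 1.5 * 161000.0 / 126198
= 1.9137 MPa

1.9137 MPa


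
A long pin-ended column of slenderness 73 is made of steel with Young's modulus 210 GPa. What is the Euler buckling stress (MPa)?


sigma_cr = pi^2 * E / lambda^2
= 9.8696 * 210000.0 / 73^2
= 9.8696 * 210000.0 / 5329
= 388.9317 MPa

388.9317 MPa


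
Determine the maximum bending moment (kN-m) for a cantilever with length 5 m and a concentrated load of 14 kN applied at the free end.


For a cantilever with a point load at the free end:
M_max = P * L = 14 * 5 = 70 kN-m

70 kN-m


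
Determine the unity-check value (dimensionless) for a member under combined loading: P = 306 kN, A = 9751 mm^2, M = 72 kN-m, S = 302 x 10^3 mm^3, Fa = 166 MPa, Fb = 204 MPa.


f_a = P / A = 306000.0 / 9751 = 31.3814 MPa
f_b = M / S = 72000000.0 / 302000.0 = 238.4106 MPa
Ratio = f_a / Fa + f_b / Fb
= 31.3814 / 166 + 238.4106 / 204
= 1.3577 (dimensionless)

1.3577 (dimensionless)


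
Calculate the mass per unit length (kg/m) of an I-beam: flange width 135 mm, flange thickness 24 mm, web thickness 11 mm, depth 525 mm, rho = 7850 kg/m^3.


A_flanges = 2 * 135 * 24 = 6480 mm^2
A_web = (525 - 2 * 24) * 11 = 5247 mm^2
A_total = 6480 + 5247 = 11727 mm^2 = 0.011727 m^2
Weight = rho * A = 7850 * 0.011727 = 92.057 kg/m

92.057 kg/m


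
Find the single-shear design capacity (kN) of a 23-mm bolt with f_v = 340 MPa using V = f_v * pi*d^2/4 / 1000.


A = pi * d^2 / 4 = pi * 23^2 / 4 = 415.4756 mm^2
V = f_v * A / 1000 = 340 * 415.4756 / 1000
= 141.2617 kN

141.2617 kN


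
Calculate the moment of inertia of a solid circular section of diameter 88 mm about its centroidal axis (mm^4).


r = d / 2 = 88 / 2 = 44.0 mm
I = pi * r^4 / 4 = pi * 44.0^4 / 4
= 2943747.71 mm^4

2943747.71 mm^4


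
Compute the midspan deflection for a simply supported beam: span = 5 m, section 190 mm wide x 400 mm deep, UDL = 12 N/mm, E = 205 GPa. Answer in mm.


I = 190 * 400^3 / 12 = 1013333333.33 mm^4
L = 5000.0 mm, w = 12 N/mm, E = 205000.0 MPa
delta = 5 * w * L^4 / (384 * E * I)
= 5 * 12 * 5000.0^4 / (384 * 205000.0 * 1013333333.33)
= 0.4701 mm

0.4701 mm


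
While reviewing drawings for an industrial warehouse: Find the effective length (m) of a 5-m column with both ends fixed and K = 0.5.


L_eff = K * L
= 0.5 * 5
= 2.5 m

2.5 m


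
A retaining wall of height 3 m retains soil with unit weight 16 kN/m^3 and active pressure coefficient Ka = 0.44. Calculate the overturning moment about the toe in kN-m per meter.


Pa = 0.5 * Ka * gamma * H^2
= 0.5 * 0.44 * 16 * 3^2
= 31.68 kN/m
Arm = H / 3 = 3 / 3 = 1.0 m
Mo = Pa * arm = Pa * H / 3 = 31.68 * 3 / 3 = 31.68 kN-m/m

31.68 kN-m/m


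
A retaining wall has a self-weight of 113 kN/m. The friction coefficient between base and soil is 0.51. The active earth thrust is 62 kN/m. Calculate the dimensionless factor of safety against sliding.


Resisting force = mu * W = 0.51 * 113 = 57.63 kN/m
FOS = Resisting / Driving = 57.63 / 62
= 0.9295 (dimensionless)

0.9295 (dimensionless)


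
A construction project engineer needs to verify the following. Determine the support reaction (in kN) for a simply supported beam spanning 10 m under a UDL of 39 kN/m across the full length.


Total load = w * L = 39 * 10 = 390 kN
By symmetry, each reaction R = total / 2 = 390 / 2 = 195.0 kN

195.0 kN


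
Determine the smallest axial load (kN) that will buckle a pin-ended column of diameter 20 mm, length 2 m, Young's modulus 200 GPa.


I = pi * d^4 / 64 = 7853.98 mm^4
L = 2000.0 mm
P_cr = pi^2 * E * I / L^2
= 9.8696 * 200000.0 * 7853.98 / 2000.0^2
= 3875.78 N = 3.8758 kN

3.8758 kN


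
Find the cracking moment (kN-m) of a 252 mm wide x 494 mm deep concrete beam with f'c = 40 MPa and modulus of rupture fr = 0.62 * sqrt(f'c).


fr = 0.62 * sqrt(40) = 0.62 * 6.3246 = 3.9212 MPa
I = 252 * 494^3 / 12 = 2531629464.0 mm^4
y_t = 247.0 mm
M_cr = fr * I / y_t = 3.9212 * 2531629464.0 / 247.0 N-mm
= 40.1906 kN-m

40.1906 kN-m


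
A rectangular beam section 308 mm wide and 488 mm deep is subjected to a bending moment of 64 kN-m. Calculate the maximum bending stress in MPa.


I = b * h^3 / 12 = 308 * 488^3 / 12 = 2982832981.33 mm^4
y = h / 2 = 488 / 2 = 244.0 mm
M = 64 kN-m = 64000000.0 N-mm
sigma = M * y / I = 64000000.0 * 244.0 / 2982832981.33
= 5.24 MPa

5.24 MPa


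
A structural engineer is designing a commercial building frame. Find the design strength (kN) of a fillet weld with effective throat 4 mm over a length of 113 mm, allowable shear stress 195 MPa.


Strength = throat * length * allowable stress
= 4 * 113 * 195 N
= 88140 N
= 88.14 kN

88.14 kN


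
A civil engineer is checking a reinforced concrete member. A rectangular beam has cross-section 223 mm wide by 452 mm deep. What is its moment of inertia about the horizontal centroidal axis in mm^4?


I = b * h^3 / 12
= 223 * 452^3 / 12
= 223 * 92345408 / 12
= 1716085498.67 mm^4

1716085498.67 mm^4


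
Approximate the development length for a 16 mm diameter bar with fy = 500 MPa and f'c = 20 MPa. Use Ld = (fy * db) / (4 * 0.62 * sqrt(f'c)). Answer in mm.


Ld = (fy * db) / (4 * 0.62 * sqrt(f'c))
= (500 * 16) / (4 * 0.62 * sqrt(20))
= 8000 / 11.0909
= 721.31 mm

721.31 mm


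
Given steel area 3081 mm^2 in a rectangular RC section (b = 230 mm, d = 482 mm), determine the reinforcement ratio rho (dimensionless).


rho = As / (b * d)
= 3081 / (230 * 482)
= 3081 / 110860
= 0.027792 (dimensionless)

0.027792 (dimensionless)


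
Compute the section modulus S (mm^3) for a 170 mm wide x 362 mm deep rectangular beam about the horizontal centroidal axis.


S = b * h^2 / 6
= 170 * 362^2 / 6
= 170 * 131044 / 6
= 3712913.33 mm^3

3712913.33 mm^3


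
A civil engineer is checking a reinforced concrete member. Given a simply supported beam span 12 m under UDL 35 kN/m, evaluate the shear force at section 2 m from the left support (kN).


R_A = w * L / 2 = 35 * 12 / 2 = 210.0 kN
V(x) = R_A - w * x = 210.0 - 35 * 2
= 140.0 kN

140.0 kN


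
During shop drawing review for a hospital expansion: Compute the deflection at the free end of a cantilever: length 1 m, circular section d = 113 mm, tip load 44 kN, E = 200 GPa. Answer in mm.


I = pi * d^4 / 64 = pi * 113^4 / 64 = 8003568.62 mm^4
L = 1000.0 mm, P = 44000.0 N, E = 200000.0 MPa
delta = P * L^3 / (3 * E * I)
= 44000.0 * 1000.0^3 / (3 * 200000.0 * 8003568.62)
= 9.1626 mm

9.1626 mm


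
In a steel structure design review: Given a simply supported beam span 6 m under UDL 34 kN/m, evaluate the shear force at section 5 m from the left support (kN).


R_A = w * L / 2 = 34 * 6 / 2 = 102.0 kN
V(x) = R_A - w * x = 102.0 - 34 * 5
= -68.0 kN

-68.0 kN


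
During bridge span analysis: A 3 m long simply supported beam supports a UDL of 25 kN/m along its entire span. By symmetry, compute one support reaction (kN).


Total load = w * L = 25 * 3 = 75 kN
By symmetry, each reaction R = total / 2 = 75 / 2 = 37.5 kN

37.5 kN


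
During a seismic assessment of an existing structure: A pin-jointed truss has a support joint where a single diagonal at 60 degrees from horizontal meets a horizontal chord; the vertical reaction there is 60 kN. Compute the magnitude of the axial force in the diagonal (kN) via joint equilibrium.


At the joint, only the diagonal has a vertical component, so vertical equilibrium gives:
F * sin(60) = 60
F = 60 / sin(60)
= 60 / 0.866025
= 69.28 kN

69.28 kN


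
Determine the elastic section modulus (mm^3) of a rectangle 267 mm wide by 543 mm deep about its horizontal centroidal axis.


S = b * h^2 / 6
= 267 * 543^2 / 6
= 267 * 294849 / 6
= 13120780.5 mm^3

13120780.5 mm^3


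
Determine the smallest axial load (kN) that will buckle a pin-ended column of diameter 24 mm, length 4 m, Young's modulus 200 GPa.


I = pi * d^4 / 64 = 16286.02 mm^4
L = 4000.0 mm
P_cr = pi^2 * E * I / L^2
= 9.8696 * 200000.0 * 16286.02 / 4000.0^2
= 2009.21 N = 2.0092 kN

2.0092 kN


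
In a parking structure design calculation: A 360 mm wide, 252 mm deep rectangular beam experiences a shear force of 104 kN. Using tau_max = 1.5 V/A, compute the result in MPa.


A = b * h = 360 * 252 = 90720 mm^2
V = 104 kN = 104000.0 N
tau_max = 1.5 * V / A = 1.5 * 104000.0 / 90720
= 1.7196 MPa

1.7196 MPa


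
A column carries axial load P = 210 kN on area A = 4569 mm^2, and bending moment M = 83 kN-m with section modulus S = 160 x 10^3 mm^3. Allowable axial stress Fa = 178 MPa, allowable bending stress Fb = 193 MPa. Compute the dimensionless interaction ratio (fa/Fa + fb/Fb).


f_a = P / A = 210000.0 / 4569 = 45.9619 MPa
f_b = M / S = 83000000.0 / 160000.0 = 518.75 MPa
Ratio = f_a / Fa + f_b / Fb
= 45.9619 / 178 + 518.75 / 193
= 2.946 (dimensionless)

2.946 (dimensionless)


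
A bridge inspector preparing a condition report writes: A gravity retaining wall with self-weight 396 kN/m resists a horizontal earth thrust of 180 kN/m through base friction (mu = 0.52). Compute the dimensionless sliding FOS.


Resisting force = mu * W = 0.52 * 396 = 205.92 kN/m
FOS = Resisting / Driving = 205.92 / 180
= 1.144 (dimensionless)

1.144 (dimensionless)


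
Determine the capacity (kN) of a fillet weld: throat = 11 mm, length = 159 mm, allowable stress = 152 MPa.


Strength = throat * length * allowable stress
= 11 * 159 * 152 N
= 265848 N
= 265.85 kN

265.85 kN


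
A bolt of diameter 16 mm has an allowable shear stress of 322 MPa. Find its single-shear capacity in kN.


A = pi * d^2 / 4 = pi * 16^2 / 4 = 201.0619 mm^2
V = f_v * A / 1000 = 322 * 201.0619 / 1000
= 64.7419 kN

64.7419 kN


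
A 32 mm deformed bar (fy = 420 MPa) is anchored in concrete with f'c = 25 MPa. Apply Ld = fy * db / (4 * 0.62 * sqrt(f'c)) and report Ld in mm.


Ld = (fy * db) / (4 * 0.62 * sqrt(f'c))
= (420 * 32) / (4 * 0.62 * sqrt(25))
= 13440 / 12.4
= 1083.87 mm

1083.87 mm


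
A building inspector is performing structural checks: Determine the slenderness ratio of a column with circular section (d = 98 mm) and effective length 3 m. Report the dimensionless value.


Radius of gyration r = d / 4 = 98 / 4 = 24.5 mm
L_eff = 3000.0 mm
Slenderness ratio = L / r = 3000.0 / 24.5 = 122.45 (dimensionless)

122.45 (dimensionless)


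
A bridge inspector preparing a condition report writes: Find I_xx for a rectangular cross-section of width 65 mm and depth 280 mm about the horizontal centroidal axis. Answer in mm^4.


I = b * h^3 / 12
= 65 * 280^3 / 12
= 65 * 21952000 / 12
= 118906666.67 mm^4

118906666.67 mm^4
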